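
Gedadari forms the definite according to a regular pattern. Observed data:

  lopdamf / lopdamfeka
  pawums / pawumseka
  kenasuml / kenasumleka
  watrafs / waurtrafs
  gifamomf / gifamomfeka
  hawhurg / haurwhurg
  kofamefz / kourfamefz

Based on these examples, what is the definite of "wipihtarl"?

"wipihtarl" has second-to-last letter 'r'. The one such stem in the data (hawhurg → haurwhurg) inserts -ur- after the first vowel (as do kofamefz, watrafs), so the same rule applies.
The other pattern: stems whose second-to-last letter is 'm' add -eka.
So wipihtarl → wiurpihtarl.

wiurpihtarl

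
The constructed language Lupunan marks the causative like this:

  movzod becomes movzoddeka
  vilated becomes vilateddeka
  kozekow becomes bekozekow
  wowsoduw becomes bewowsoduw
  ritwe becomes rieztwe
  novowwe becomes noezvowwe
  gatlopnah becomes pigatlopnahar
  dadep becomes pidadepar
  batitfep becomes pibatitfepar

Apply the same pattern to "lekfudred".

"lekfudred" ends in -d. The stems ending in -d (movzod → movzoddeka, vilated → vilateddeka) double the final consonant and add -eka.
So lekfudred → lekfudreddeka.

lekfudreddeka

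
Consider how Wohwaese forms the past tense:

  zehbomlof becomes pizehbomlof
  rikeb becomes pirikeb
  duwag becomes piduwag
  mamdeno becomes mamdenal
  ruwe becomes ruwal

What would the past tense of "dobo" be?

"dobo" ends in a vowel. The stems ending in a vowel (mamdeno → mamdenal, ruwe → ruwal) drop the final letter and add -al.
So dobo → dobal.

dobal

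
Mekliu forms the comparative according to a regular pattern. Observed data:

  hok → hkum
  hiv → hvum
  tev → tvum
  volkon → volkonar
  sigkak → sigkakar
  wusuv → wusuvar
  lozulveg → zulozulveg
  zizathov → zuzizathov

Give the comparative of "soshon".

hok and sigkak both end in -k yet inflect differently (hkum, sigkakar), so the final letter is not what conditions the rule; the number of vowels is.
"soshon" has 2 vowels. The stems with 2 vowels (volkon → volkonar, sigkak → sigkakar, wusuv → wusuvar) add -ar.
The other patterns: stems with 1 vowel delete the last vowel and add -um; stems with 3 vowels add the prefix zu-.
So soshon → soshonar.

soshonar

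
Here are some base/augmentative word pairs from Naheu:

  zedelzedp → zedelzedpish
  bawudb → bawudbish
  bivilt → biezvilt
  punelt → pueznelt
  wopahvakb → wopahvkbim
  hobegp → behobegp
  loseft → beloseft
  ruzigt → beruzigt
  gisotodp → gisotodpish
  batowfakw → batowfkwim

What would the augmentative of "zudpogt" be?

bezudpogt

"zudpogt" has second-to-last letter 'g'. The stems whose second-to-last letter is 'g' (ruzigt → beruzigt, hobegp → behobegp) add the prefix be-.
The other patterns: stems whose second-to-last letter is 'l' insert -ez- after the first vowel; stems whose second-to-last letter is 'd' add -ish; stems whose second-to-last letter is 'k' delete the last vowel and add -im.
So zudpogt → bezudpogt.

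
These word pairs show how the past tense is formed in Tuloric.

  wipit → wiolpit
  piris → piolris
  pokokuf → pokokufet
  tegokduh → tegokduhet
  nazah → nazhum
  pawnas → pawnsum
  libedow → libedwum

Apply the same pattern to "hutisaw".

hutiswum

"hutisaw" has last vowel 'a'. The stems whose last vowel is 'a' (nazah → nazhum, pawnas → pawnsum) delete the last vowel and add -um.
The other patterns: stems whose last vowel is 'i' insert -ol- after the first vowel; stems whose last vowel is 'u' add -et.
So hutisaw → hutiswum.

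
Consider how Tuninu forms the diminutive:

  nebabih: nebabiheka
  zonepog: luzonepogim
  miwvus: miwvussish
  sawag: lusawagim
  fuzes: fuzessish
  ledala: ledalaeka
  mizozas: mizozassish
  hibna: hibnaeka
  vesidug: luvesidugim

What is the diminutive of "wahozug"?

luwahozugim

"wahozug" ends in -g. The stems ending in -g (sawag → lusawagim, vesidug → luvesidugim, zonepog → luzonepogim) add lu- … -im around the stem.
The other patterns: stems ending in -s double the final consonant and add -ish; stems ending in -a or -h add -eka.
So wahozug → luwahozugim.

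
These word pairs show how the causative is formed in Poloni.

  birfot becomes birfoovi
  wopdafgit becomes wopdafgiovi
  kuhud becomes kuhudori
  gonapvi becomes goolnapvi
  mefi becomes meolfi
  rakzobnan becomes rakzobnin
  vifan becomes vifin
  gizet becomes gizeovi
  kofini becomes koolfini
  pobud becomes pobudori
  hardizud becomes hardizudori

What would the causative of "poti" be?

poolti

wopdafgit and mefi both have last vowel 'i' yet inflect differently (wopdafgiovi, meolfi), so the last vowel is not what conditions the rule; the final letter is.
"poti" ends in -i. The stems ending in -i (mefi → meolfi, gonapvi → goolnapvi, kofini → koolfini) insert -ol- after the first vowel.
So poti → poolti.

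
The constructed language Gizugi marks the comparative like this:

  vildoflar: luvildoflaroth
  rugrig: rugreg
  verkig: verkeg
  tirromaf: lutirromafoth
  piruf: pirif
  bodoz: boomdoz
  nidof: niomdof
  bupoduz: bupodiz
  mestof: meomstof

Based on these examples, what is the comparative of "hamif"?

piruf and tirromaf both end in -f yet inflect differently (pirif, lutirromafoth), so the final letter is not what conditions the rule; the last vowel is.
"hamif" has last vowel 'i'. The stems whose last vowel is 'i' (rugrig → rugreg, verkig → verkeg) change the last vowel to 'e'.
The other patterns: stems whose last vowel is 'u' change the last vowel to 'i'; stems whose last vowel is 'a' add lu- … -oth around the stem; stems whose last vowel is 'o' insert -om- after the first vowel.
So hamif → hamef.

hamef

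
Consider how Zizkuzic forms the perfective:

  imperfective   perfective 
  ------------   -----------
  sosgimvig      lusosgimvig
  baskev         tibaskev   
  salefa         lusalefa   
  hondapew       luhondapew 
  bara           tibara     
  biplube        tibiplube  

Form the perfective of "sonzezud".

lusonzezud

bara and salefa both end in -a yet inflect differently (tibara, lusalefa), so the final letter is not what conditions the rule; the first letter is.
"sonzezud" begins with s-. The stems beginning with s- (salefa → lusalefa, sosgimvig → lusosgimvig) add the prefix lu-.
So sonzezud → lusonzezud.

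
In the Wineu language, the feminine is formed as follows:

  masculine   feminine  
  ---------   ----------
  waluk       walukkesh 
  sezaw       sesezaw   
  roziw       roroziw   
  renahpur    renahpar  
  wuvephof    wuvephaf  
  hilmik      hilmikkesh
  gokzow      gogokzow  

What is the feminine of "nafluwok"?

"nafluwok" ends in -k. The stems ending in -k (hilmik → hilmikkesh, waluk → walukkesh) double the final consonant and add -esh.
The other patterns: stems ending in -w repeat the first consonant+vowel as a prefix; stems ending in -f or -r change the last vowel to 'a'.
So nafluwok → nafluwokkesh.

nafluwokkesh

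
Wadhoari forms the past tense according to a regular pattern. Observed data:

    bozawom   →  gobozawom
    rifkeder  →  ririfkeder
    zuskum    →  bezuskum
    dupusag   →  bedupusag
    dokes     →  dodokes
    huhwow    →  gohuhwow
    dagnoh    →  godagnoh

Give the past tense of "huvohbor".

bozawom and zuskum both end in -m yet inflect differently (gobozawom, bezuskum), so the final letter is not what conditions the rule; the last vowel is.
"huvohbor" has last vowel 'o'. The stems whose last vowel is 'o' (huhwow → gohuhwow, bozawom → gobozawom, dagnoh → godagnoh) add the prefix go-.
The other patterns: stems whose last vowel is 'e' repeat the first consonant+vowel as a prefix; stems whose last vowel is 'a' or 'u' add the prefix be-.
So huvohbor → gohuvohbor.

gohuvohbor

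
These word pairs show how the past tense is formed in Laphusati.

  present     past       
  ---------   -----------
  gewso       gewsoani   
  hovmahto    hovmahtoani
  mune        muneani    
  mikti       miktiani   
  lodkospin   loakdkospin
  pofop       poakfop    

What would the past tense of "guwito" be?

mikti and lodkospin both have last vowel 'i' yet inflect differently (miktiani, loakdkospin), so the last vowel is not what conditions the rule; whether the stem ends in a vowel or a consonant is.
"guwito" ends in a vowel. The stems ending in a vowel (gewso → gewsoani, hovmahto → hovmahtoani, mune → muneani) add -ani.
The other pattern: stems ending in a consonant insert -ak- after the first vowel.
So guwito → guwitoani.

guwitoani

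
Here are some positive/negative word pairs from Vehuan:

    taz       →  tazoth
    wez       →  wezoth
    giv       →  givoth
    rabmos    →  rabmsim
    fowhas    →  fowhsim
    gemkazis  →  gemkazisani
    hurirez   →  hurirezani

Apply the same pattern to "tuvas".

tuvsim

rabmos and gemkazis both end in -s yet inflect differently (rabmsim, gemkazisani), so the final letter is not what conditions the rule; the number of vowels is.
"tuvas" has 2 vowels. The stems with 2 vowels (rabmos → rabmsim, fowhas → fowhsim) delete the last vowel and add -im.
The other patterns: stems with 1 vowel add -oth; stems with 3 vowels add -ani.
So tuvas → tuvsim.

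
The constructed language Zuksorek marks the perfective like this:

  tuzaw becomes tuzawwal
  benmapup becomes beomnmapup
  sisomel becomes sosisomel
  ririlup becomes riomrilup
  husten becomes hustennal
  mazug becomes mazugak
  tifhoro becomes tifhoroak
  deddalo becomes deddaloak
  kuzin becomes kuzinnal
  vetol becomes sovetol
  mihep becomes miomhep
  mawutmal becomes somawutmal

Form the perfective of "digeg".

ririlup and mazug both have last vowel 'u' yet inflect differently (riomrilup, mazugak), so the last vowel is not what conditions the rule; the final letter is.
"digeg" ends in -g. The one such stem in the data (mazug → mazugak) adds -ak, so the same rule applies.
The other patterns: stems ending in -p insert -om- after the first vowel; stems ending in -l add the prefix so-; stems ending in -n or -w double the final consonant and add -al.
So digeg → digegak.

digegak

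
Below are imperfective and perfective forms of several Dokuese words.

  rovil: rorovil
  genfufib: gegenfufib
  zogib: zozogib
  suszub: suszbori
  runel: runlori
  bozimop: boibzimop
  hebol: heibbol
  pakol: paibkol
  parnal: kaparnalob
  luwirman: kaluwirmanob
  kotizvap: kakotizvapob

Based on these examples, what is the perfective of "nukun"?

nuknori

genfufib and suszub both end in -b yet inflect differently (gegenfufib, suszbori), so the final letter is not what conditions the rule; the last vowel is.
"nukun" has last vowel 'u'. The one such stem in the data (suszub → suszbori) deletes the last vowel and adds -ori (as does runel), so the same rule applies.
The other patterns: stems whose last vowel is 'i' repeat the first consonant+vowel as a prefix; stems whose last vowel is 'o' insert -ib- after the first vowel; stems whose last vowel is 'a' add ka- … -ob around the stem.
So nukun → nuknori.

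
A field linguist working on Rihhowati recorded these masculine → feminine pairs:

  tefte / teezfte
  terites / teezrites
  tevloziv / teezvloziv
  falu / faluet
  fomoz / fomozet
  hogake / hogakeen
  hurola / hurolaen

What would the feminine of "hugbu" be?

hugbuen

"hugbu" begins with h-. The stems beginning with h- (hogake → hogakeen, hurola → hurolaen) add -en.
So hugbu → hugbuen.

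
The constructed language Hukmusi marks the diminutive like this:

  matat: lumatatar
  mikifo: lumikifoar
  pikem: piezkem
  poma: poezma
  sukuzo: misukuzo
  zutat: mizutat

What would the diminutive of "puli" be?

mikifo and sukuzo both end in -o yet inflect differently (lumikifoar, misukuzo), so the final letter is not what conditions the rule; the first letter is.
"puli" begins with p-. The stems beginning with p- (pikem → piezkem, poma → poezma) insert -ez- after the first vowel.
So puli → puezli.

puezli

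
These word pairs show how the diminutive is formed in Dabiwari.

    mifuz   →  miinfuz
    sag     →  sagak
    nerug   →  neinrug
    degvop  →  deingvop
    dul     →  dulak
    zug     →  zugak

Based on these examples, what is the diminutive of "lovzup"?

loinvzup

zug and nerug both end in -g yet inflect differently (zugak, neinrug), so the final letter is not what conditions the rule; the number of vowels is.
"lovzup" has 2 vowels. The stems with 2 vowels (mifuz → miinfuz, nerug → neinrug, degvop → deingvop) insert -in- after the first vowel.
So lovzup → loinvzup.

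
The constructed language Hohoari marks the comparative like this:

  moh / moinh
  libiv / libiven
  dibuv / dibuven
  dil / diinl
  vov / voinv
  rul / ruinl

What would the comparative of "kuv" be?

kuinv

libiv and vov both end in -v yet inflect differently (libiven, voinv), so the final letter is not what conditions the rule; the number of vowels is.
"kuv" has 1 vowel. The stems with 1 vowel (vov → voinv, rul → ruinl, moh → moinh) insert -in- after the first vowel.
The other pattern: stems with 2 vowels add -en.
So kuv → kuinv.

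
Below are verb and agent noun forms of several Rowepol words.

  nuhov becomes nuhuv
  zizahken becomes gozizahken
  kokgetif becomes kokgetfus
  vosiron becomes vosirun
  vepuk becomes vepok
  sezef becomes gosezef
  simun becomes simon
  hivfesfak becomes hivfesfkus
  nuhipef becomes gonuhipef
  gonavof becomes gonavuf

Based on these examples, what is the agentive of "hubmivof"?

hubmivuf

simun and zizahken both end in -n yet inflect differently (simon, gozizahken), so the final letter is not what conditions the rule; the last vowel is.
"hubmivof" has last vowel 'o'. The stems whose last vowel is 'o' (vosiron → vosirun, nuhov → nuhuv, gonavof → gonavuf) change the last vowel to 'u'.
The other patterns: stems whose last vowel is 'u' change the last vowel to 'o'; stems whose last vowel is 'e' add the prefix go-; stems whose last vowel is 'a' or 'i' delete the last vowel and add -us.
So hubmivof → hubmivuf.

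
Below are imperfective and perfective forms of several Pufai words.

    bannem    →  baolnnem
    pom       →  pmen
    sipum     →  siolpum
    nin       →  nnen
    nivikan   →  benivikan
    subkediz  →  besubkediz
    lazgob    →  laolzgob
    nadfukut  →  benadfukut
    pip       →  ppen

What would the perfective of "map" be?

"map" has 1 vowel. The stems with 1 vowel (nin → nnen, pip → ppen, pom → pmen) delete the last vowel and add -en.
The other patterns: stems with 2 vowels insert -ol- after the first vowel; stems with 3 vowels add the prefix be-.
So map → mpen.

mpen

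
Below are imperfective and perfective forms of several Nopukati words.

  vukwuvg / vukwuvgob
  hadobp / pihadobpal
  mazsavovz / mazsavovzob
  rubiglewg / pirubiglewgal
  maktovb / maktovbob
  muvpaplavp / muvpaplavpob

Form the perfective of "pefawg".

pipefawgal

muvpaplavp and hadobp both end in -p yet inflect differently (muvpaplavpob, pihadobpal), so the final letter is not what conditions the rule; the second-to-last letter is.
"pefawg" has second-to-last letter 'w'. The one such stem in the data (rubiglewg → pirubiglewgal) adds pi- … -al around the stem, so the same rule applies.
So pefawg → pipefawgal.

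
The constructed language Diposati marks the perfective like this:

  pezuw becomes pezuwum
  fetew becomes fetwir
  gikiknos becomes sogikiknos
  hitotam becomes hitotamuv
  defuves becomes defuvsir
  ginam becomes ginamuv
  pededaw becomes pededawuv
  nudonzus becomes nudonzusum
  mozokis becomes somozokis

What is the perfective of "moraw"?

defuves and nudonzus both end in -s yet inflect differently (defuvsir, nudonzusum), so the final letter is not what conditions the rule; the last vowel is.
"moraw" has last vowel 'a'. The stems whose last vowel is 'a' (pededaw → pededawuv, hitotam → hitotamuv, ginam → ginamuv) add -uv.
So moraw → morawuv.

morawuv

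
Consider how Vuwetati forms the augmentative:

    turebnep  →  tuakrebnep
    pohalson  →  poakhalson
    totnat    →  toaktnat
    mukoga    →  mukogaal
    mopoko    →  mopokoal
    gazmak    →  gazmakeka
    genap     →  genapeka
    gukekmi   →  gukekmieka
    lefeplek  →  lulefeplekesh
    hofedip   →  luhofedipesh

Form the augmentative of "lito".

lulitoesh

"lito" begins with l-. The one such stem in the data (lefeplek → lulefeplekesh) adds lu- … -esh around the stem, so the same rule applies.
So lito → lulitoesh.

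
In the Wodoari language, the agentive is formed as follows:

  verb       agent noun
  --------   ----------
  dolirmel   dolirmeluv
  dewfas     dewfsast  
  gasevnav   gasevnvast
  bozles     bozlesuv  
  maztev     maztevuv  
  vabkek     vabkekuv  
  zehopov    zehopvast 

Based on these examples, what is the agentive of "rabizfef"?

"rabizfef" has last vowel 'e'. The stems whose last vowel is 'e' (dolirmel → dolirmeluv, bozles → bozlesuv, vabkek → vabkekuv) add -uv.
The other pattern: stems whose last vowel is 'a' or 'o' delete the last vowel and add -ast.
So rabizfef → rabizfefuv.

rabizfefuv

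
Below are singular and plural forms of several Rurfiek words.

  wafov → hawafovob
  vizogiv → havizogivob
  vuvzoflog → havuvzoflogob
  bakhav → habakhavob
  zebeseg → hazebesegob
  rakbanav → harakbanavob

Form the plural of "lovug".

Every pair shown (wafov → hawafovob, vizogiv → havizogivob, vuvzoflog → havuvzoflogob, …) follows the same rule: add ha- … -ob around the stem.
So lovug → halovugob.

halovugob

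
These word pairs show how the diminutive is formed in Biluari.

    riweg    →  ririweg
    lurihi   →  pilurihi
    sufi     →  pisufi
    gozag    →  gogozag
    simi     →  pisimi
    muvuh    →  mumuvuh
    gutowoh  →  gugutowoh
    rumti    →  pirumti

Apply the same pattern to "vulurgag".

vuvulurgag

rumti and riweg both begin with r- yet inflect differently (pirumti, ririweg), so the first letter is not what conditions the rule; the final letter is.
"vulurgag" ends in -g. The stems ending in -g (gozag → gogozag, riweg → ririweg) repeat the first consonant+vowel as a prefix.
The other pattern: stems ending in -i add the prefix pi-.
So vulurgag → vuvulurgag.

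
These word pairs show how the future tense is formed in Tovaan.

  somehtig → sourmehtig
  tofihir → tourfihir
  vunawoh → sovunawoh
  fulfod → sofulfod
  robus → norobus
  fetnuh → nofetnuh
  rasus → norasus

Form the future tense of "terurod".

"terurod" has last vowel 'o'. The stems whose last vowel is 'o' (vunawoh → sovunawoh, fulfod → sofulfod) add the prefix so-.
The other patterns: stems whose last vowel is 'i' insert -ur- after the first vowel; stems whose last vowel is 'u' add the prefix no-.
So terurod → soterurod.

soterurod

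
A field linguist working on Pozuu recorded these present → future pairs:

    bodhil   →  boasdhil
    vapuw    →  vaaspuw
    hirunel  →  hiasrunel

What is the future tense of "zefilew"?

Every pair shown (bodhil → boasdhil, vapuw → vaaspuw, hirunel → hiasrunel) follows the same rule: insert -as- after the first vowel.
So zefilew → zeasfilew.

zeasfilew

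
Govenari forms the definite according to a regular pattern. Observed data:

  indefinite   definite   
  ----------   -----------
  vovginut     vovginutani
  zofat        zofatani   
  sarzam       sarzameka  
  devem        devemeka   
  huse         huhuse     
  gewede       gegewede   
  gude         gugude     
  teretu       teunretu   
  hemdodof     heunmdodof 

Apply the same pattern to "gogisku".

goungisku

"gogisku" ends in -u. The one such stem in the data (teretu → teunretu) inserts -un- after the first vowel (as does hemdodof), so the same rule applies.
So gogisku → goungisku.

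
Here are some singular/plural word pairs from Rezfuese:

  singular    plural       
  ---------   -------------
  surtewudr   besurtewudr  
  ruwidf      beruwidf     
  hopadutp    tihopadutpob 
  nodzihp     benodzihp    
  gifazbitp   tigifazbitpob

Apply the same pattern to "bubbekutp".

"bubbekutp" has second-to-last letter 't'. The stems whose second-to-last letter is 't' (hopadutp → tihopadutpob, gifazbitp → tigifazbitpob) add ti- … -ob around the stem.
The other pattern: stems whose second-to-last letter is 'd' or 'h' add the prefix be-.
So bubbekutp → tibubbekutpob.

tibubbekutpob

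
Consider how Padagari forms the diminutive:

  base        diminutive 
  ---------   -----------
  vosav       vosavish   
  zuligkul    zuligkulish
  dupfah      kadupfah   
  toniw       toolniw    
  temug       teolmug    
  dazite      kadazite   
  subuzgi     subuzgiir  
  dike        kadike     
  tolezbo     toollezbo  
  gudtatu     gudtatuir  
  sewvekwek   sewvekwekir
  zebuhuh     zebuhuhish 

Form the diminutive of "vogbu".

zebuhuh and dupfah both end in -h yet inflect differently (zebuhuhish, kadupfah), so the final letter is not what conditions the rule; the first letter is.
"vogbu" begins with v-. The one such stem in the data (vosav → vosavish) adds -ish, so the same rule applies.
The other patterns: stems beginning with t- insert -ol- after the first vowel; stems beginning with d- add the prefix ka-; stems beginning with g- or s- add -ir.
So vogbu → vogbuish.

vogbuish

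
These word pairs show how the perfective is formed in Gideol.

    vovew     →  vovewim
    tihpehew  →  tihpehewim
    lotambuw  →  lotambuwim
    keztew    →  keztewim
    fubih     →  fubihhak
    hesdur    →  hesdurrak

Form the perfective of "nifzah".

"nifzah" ends in -h. The one such stem in the data (fubih → fubihhak) doubles the final consonant and adds -ak (as does hesdur), so the same rule applies.
The other pattern: stems ending in -w add -im.
So nifzah → nifzahhak.

nifzahhak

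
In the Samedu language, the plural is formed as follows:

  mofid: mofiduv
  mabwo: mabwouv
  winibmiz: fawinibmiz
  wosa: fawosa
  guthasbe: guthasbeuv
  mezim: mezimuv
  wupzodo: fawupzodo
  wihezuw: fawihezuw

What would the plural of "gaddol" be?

wupzodo and mabwo both end in -o yet inflect differently (fawupzodo, mabwouv), so the final letter is not what conditions the rule; the first letter is.
"gaddol" begins with g-. The one such stem in the data (guthasbe → guthasbeuv) adds -uv, so the same rule applies.
So gaddol → gaddoluv.

gaddoluv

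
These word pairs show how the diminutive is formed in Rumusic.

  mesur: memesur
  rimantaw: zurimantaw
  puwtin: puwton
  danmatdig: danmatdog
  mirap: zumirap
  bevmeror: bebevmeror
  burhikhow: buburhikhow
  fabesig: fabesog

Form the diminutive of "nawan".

"nawan" has last vowel 'a'. The stems whose last vowel is 'a' (rimantaw → zurimantaw, mirap → zumirap) add the prefix zu-.
So nawan → zunawan.

zunawan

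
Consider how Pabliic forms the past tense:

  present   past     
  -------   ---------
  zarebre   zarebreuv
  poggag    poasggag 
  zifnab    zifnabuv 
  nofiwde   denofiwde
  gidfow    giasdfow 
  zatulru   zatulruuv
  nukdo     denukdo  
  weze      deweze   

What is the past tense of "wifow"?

dewifow

zarebre and nofiwde both end in -e yet inflect differently (zarebreuv, denofiwde), so the final letter is not what conditions the rule; the first letter is.
"wifow" begins with w-. The one such stem in the data (weze → deweze) adds the prefix de-, so the same rule applies.
The other patterns: stems beginning with z- add -uv; stems beginning with g- or p- insert -as- after the first vowel.
So wifow → dewifow.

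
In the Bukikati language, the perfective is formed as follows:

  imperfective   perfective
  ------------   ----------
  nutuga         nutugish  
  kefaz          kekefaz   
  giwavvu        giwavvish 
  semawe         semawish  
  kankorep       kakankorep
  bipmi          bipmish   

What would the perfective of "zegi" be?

kankorep and semawe both have last vowel 'e' yet inflect differently (kakankorep, semawish), so the last vowel is not what conditions the rule; whether the stem ends in a vowel or a consonant is.
"zegi" ends in a vowel. The stems ending in a vowel (semawe → semawish, bipmi → bipmish, nutuga → nutugish) drop the final letter and add -ish.
The other pattern: stems ending in a consonant repeat the first consonant+vowel as a prefix.
So zegi → zegish.

zegish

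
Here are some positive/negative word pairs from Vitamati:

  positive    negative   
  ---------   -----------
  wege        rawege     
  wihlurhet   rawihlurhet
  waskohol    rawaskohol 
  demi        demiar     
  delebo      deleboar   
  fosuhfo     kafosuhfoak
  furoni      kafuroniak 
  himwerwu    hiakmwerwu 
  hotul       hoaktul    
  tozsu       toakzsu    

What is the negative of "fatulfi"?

kafatulfiak

"fatulfi" begins with f-. The stems beginning with f- (fosuhfo → kafosuhfoak, furoni → kafuroniak) add ka- … -ak around the stem.
So fatulfi → kafatulfiak.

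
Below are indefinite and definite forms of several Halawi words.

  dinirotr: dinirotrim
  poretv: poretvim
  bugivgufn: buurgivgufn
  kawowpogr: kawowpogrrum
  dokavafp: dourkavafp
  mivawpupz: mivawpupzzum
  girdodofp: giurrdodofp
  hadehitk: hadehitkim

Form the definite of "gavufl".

"gavufl" has second-to-last letter 'f'. The stems whose second-to-last letter is 'f' (bugivgufn → buurgivgufn, dokavafp → dourkavafp, girdodofp → giurrdodofp) insert -ur- after the first vowel.
The other patterns: stems whose second-to-last letter is 't' add -im; stems whose second-to-last letter is 'g' or 'p' double the final consonant and add -um.
So gavufl → gaurvufl.

gaurvufl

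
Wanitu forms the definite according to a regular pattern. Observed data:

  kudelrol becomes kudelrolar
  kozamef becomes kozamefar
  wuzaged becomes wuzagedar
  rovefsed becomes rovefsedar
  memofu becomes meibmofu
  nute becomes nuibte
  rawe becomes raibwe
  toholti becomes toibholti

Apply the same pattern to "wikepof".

wikepofar

kozamef and nute both have last vowel 'e' yet inflect differently (kozamefar, nuibte), so the last vowel is not what conditions the rule; whether the stem ends in a vowel or a consonant is.
"wikepof" ends in a consonant. The stems ending in a consonant (kudelrol → kudelrolar, kozamef → kozamefar, wuzaged → wuzagedar) add -ar.
So wikepof → wikepofar.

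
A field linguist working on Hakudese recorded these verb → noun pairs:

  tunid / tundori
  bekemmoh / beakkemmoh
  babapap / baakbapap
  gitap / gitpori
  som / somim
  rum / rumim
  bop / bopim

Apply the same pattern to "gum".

gumim

bop and gitap both end in -p yet inflect differently (bopim, gitpori), so the final letter is not what conditions the rule; the number of vowels is.
"gum" has 1 vowel. The stems with 1 vowel (som → somim, rum → rumim, bop → bopim) add -im.
The other patterns: stems with 2 vowels delete the last vowel and add -ori; stems with 3 vowels insert -ak- after the first vowel.
So gum → gumim.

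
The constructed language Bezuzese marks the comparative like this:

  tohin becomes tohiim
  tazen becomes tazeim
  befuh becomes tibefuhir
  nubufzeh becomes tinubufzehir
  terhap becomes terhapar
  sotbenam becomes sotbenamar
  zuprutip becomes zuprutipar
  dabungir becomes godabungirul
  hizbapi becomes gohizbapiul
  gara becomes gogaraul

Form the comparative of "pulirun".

puliruim

"pulirun" ends in -n. The stems ending in -n (tohin → tohiim, tazen → tazeim) drop the final letter and add -im.
The other patterns: stems ending in -h add ti- … -ir around the stem; stems ending in -m or -p add -ar; stems ending in -a, -i or -r add go- … -ul around the stem.
So pulirun → puliruim.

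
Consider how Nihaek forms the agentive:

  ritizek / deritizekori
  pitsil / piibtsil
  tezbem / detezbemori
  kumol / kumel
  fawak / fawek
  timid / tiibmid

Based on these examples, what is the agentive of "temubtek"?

ritizek and fawak both end in -k yet inflect differently (deritizekori, fawek), so the final letter is not what conditions the rule; the last vowel is.
"temubtek" has last vowel 'e'. The stems whose last vowel is 'e' (tezbem → detezbemori, ritizek → deritizekori) add de- … -ori around the stem.
So temubtek → detemubtekori.

detemubtekori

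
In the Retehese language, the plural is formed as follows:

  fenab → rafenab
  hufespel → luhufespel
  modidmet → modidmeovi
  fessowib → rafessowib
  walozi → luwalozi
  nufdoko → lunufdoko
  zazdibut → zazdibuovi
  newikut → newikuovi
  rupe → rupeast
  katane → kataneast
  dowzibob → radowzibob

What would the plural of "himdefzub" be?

rupe and modidmet both have last vowel 'e' yet inflect differently (rupeast, modidmeovi), so the last vowel is not what conditions the rule; the final letter is.
"himdefzub" ends in -b. The stems ending in -b (fessowib → rafessowib, dowzibob → radowzibob, fenab → rafenab) add the prefix ra-.
The other patterns: stems ending in -e add -ast; stems ending in -t drop the final letter and add -ovi; stems ending in -i, -l or -o add the prefix lu-.
So himdefzub → rahimdefzub.

rahimdefzub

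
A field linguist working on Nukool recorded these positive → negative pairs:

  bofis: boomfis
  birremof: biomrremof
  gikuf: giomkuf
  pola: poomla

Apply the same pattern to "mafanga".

Every pair shown (bofis → boomfis, birremof → biomrremof, gikuf → giomkuf, …) follows the same rule: insert -om- after the first vowel.
So mafanga → maomfanga.

maomfanga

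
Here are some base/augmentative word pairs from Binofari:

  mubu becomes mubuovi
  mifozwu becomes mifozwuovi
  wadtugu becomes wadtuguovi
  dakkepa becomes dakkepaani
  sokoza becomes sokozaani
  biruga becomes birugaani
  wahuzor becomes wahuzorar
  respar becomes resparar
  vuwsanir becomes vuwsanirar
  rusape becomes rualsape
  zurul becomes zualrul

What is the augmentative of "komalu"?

"komalu" ends in -u. The stems ending in -u (mubu → mubuovi, mifozwu → mifozwuovi, wadtugu → wadtuguovi) add -ovi.
The other patterns: stems ending in -a add -ani; stems ending in -r add -ar; stems ending in -e or -l insert -al- after the first vowel.
So komalu → komaluovi.

komaluovi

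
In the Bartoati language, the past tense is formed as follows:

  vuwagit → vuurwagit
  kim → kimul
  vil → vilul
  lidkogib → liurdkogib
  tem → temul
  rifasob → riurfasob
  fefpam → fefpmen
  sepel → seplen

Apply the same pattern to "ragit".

"ragit" has 2 vowels. The stems with 2 vowels (fefpam → fefpmen, sepel → seplen) delete the last vowel and add -en.
The other patterns: stems with 1 vowel add -ul; stems with 3 vowels insert -ur- after the first vowel.
So ragit → ragten.

ragten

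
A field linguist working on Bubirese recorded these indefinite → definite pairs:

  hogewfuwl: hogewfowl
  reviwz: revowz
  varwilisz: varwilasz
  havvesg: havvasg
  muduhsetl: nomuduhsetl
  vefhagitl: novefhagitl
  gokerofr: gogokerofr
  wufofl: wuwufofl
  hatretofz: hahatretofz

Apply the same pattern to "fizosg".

reviwz and varwilisz both end in -z yet inflect differently (revowz, varwilasz), so the final letter is not what conditions the rule; the second-to-last letter is.
"fizosg" has second-to-last letter 's'. The stems whose second-to-last letter is 's' (varwilisz → varwilasz, havvesg → havvasg) change the last vowel to 'a'.
So fizosg → fizasg.

fizasg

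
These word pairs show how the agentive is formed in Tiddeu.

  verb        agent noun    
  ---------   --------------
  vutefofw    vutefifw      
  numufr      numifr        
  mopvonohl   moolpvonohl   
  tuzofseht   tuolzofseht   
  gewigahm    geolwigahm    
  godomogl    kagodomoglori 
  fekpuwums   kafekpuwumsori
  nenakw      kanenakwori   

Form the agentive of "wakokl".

mopvonohl and godomogl both end in -l yet inflect differently (moolpvonohl, kagodomoglori), so the final letter is not what conditions the rule; the second-to-last letter is.
"wakokl" has second-to-last letter 'k'. The one such stem in the data (nenakw → kanenakwori) adds ka- … -ori around the stem, so the same rule applies.
The other patterns: stems whose second-to-last letter is 'f' change the last vowel to 'i'; stems whose second-to-last letter is 'h' insert -ol- after the first vowel.
So wakokl → kawakoklori.

kawakoklori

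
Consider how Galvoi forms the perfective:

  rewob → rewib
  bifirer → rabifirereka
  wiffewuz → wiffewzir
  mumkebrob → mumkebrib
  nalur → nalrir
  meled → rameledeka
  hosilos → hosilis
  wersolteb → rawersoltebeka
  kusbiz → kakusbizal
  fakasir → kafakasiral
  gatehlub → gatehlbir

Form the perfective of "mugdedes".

bifirer and fakasir both end in -r yet inflect differently (rabifirereka, kafakasiral), so the final letter is not what conditions the rule; the last vowel is.
"mugdedes" has last vowel 'e'. The stems whose last vowel is 'e' (meled → rameledeka, bifirer → rabifirereka, wersolteb → rawersoltebeka) add ra- … -eka around the stem.
So mugdedes → ramugdedeseka.

ramugdedeseka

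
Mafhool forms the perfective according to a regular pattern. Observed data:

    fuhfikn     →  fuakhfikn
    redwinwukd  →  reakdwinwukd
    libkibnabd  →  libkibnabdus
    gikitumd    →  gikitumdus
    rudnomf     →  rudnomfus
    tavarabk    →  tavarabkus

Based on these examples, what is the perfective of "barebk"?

barebkus

"barebk" has second-to-last letter 'b'. The stems whose second-to-last letter is 'b' (libkibnabd → libkibnabdus, tavarabk → tavarabkus) add -us.
So barebk → barebkus.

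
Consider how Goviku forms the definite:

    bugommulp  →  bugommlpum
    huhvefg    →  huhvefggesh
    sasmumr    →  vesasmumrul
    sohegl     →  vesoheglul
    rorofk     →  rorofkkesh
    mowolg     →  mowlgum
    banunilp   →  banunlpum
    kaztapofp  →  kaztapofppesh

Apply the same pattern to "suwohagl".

banunilp and kaztapofp both end in -p yet inflect differently (banunlpum, kaztapofppesh), so the final letter is not what conditions the rule; the second-to-last letter is.
"suwohagl" has second-to-last letter 'g'. The one such stem in the data (sohegl → vesoheglul) adds ve- … -ul around the stem, so the same rule applies.
The other patterns: stems whose second-to-last letter is 'l' delete the last vowel and add -um; stems whose second-to-last letter is 'f' double the final consonant and add -esh.
So suwohagl → vesuwohaglul.

vesuwohaglul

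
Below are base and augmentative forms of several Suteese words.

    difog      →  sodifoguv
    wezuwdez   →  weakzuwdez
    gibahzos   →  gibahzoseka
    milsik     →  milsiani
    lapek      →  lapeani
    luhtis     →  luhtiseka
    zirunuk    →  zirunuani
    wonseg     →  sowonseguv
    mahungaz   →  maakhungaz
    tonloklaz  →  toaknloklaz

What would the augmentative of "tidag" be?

"tidag" ends in -g. The stems ending in -g (difog → sodifoguv, wonseg → sowonseguv) add so- … -uv around the stem.
The other patterns: stems ending in -z insert -ak- after the first vowel; stems ending in -k drop the final letter and add -ani; stems ending in -s add -eka.
So tidag → sotidaguv.

sotidaguv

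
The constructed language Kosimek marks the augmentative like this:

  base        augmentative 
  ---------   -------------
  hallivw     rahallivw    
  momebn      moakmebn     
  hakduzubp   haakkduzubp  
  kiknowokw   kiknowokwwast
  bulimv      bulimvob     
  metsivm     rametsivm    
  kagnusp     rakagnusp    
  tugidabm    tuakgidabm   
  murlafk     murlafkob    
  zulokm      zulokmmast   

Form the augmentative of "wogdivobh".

"wogdivobh" has second-to-last letter 'b'. The stems whose second-to-last letter is 'b' (hakduzubp → haakkduzubp, tugidabm → tuakgidabm, momebn → moakmebn) insert -ak- after the first vowel.
The other patterns: stems whose second-to-last letter is 'k' double the final consonant and add -ast; stems whose second-to-last letter is 's' or 'v' add the prefix ra-; stems whose second-to-last letter is 'f' or 'm' add -ob.
So wogdivobh → woakgdivobh.

woakgdivobh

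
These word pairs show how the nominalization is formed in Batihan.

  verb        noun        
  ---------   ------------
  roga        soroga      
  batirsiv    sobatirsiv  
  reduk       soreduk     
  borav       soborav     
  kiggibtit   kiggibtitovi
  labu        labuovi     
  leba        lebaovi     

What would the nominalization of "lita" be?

litaovi

roga and leba both end in -a yet inflect differently (soroga, lebaovi), so the final letter is not what conditions the rule; the first letter is.
"lita" begins with l-. The stems beginning with l- (labu → labuovi, leba → lebaovi) add -ovi.
So lita → litaovi.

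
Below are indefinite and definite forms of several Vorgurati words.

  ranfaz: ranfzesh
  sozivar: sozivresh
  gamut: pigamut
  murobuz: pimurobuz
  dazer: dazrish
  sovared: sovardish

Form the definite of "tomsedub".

pitomsedub

ranfaz and murobuz both end in -z yet inflect differently (ranfzesh, pimurobuz), so the final letter is not what conditions the rule; the last vowel is.
"tomsedub" has last vowel 'u'. The stems whose last vowel is 'u' (gamut → pigamut, murobuz → pimurobuz) add the prefix pi-.
The other patterns: stems whose last vowel is 'a' delete the last vowel and add -esh; stems whose last vowel is 'e' delete the last vowel and add -ish.
So tomsedub → pitomsedub.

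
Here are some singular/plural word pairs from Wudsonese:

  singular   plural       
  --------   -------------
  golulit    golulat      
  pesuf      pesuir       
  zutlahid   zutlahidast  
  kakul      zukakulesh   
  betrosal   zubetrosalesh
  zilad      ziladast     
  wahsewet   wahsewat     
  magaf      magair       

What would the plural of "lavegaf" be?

golulit and zutlahid both have last vowel 'i' yet inflect differently (golulat, zutlahidast), so the last vowel is not what conditions the rule; the final letter is.
"lavegaf" ends in -f. The stems ending in -f (magaf → magair, pesuf → pesuir) drop the final letter and add -ir.
So lavegaf → lavegair.

lavegair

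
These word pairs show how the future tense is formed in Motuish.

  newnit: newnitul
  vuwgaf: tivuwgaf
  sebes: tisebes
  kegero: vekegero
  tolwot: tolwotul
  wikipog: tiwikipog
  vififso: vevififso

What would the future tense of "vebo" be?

vevebo

kegero and tolwot both have last vowel 'o' yet inflect differently (vekegero, tolwotul), so the last vowel is not what conditions the rule; the final letter is.
"vebo" ends in -o. The stems ending in -o (kegero → vekegero, vififso → vevififso) add the prefix ve-.
So vebo → vevebo.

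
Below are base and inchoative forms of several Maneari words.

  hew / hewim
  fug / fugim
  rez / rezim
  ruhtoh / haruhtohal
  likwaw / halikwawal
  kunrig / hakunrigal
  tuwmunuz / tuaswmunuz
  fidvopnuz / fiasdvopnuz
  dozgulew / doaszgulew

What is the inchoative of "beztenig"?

hew and likwaw both end in -w yet inflect differently (hewim, halikwawal), so the final letter is not what conditions the rule; the number of vowels is.
"beztenig" has 3 vowels. The stems with 3 vowels (tuwmunuz → tuaswmunuz, fidvopnuz → fiasdvopnuz, dozgulew → doaszgulew) insert -as- after the first vowel.
So beztenig → beasztenig.

beasztenig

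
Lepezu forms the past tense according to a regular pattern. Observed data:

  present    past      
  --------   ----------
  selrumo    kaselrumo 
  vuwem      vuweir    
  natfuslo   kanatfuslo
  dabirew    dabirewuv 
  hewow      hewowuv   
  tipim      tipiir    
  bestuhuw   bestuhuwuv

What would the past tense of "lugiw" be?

"lugiw" ends in -w. The stems ending in -w (dabirew → dabirewuv, hewow → hewowuv, bestuhuw → bestuhuwuv) add -uv.
The other patterns: stems ending in -m drop the final letter and add -ir; stems ending in -o add the prefix ka-.
So lugiw → lugiwuv.

lugiwuv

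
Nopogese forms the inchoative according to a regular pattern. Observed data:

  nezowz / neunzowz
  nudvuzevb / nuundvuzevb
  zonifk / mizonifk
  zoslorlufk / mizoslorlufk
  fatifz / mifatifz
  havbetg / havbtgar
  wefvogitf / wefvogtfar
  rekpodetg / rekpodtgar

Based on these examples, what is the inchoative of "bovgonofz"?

nezowz and fatifz both end in -z yet inflect differently (neunzowz, mifatifz), so the final letter is not what conditions the rule; the second-to-last letter is.
"bovgonofz" has second-to-last letter 'f'. The stems whose second-to-last letter is 'f' (zonifk → mizonifk, zoslorlufk → mizoslorlufk, fatifz → mifatifz) add the prefix mi-.
The other patterns: stems whose second-to-last letter is 'v' or 'w' insert -un- after the first vowel; stems whose second-to-last letter is 't' delete the last vowel and add -ar.
So bovgonofz → mibovgonofz.

mibovgonofz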